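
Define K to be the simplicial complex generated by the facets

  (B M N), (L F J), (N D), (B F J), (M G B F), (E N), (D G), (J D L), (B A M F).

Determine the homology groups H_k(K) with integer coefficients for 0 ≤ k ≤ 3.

H_0 = Z,  H_1 = Z^2,  H_2 = 0,  H_3 = 0.

Fix the vertex order A < B < D < E < F < G < J < L < M < N and write every simplex with vertices in increasing order. Then dim K = 3 and the simplices of K are:

  0-simplices (10): A, B, D, E, F, G, J, L, M, N
  1-simplices (20): AB, AF, AM, BF, BG, BJ, BM, BN, DG, DJ, DL, DN, EN, FG, FJ, FL, FM, GM, JL, MN
  2-simplices (11): ABF, ABM, AFM, BFG, BFJ, BFM, BGM, BMN, DJL, FGM, FJL
  3-simplices (2): ABFM, BFGM

giving chain groups C_0 ≅ Z^10, C_1 ≅ Z^20, C_2 ≅ Z^11, C_3 ≅ Z^2.

The boundary map ∂_1: C_1 → C_0 maps an edge to its endpoints' difference, ∂[p,q] = q − p. For instance
  ∂DG = G − D.
This gives a 10×20 integer matrix of rank 9; reducing to Smith normal form yields diagonal entries (1,1,1,1,1,1,1,1,1).

∂_2: C_2 → C_1 sends each 2-simplex [p,q,r] to [q,r] − [p,r] + [p,q]. For instance
  ∂FGM = GM − FM + FG,
  ∂DJL = JL − DL + DJ.
As a 20×11 matrix over Z this has rank 9, with invariant factors (1,1,1,1,1,1,1,1,1).

The boundary map ∂_3: C_3 → C_2 sends each 3-simplex σ to the alternating sum Σ_i (−1)^i (σ with its i-th vertex removed). For instance
  ∂BFGM = FGM − BGM + BFM − BFG,
  ∂ABFM = BFM − AFM + ABM − ABF.
The resulting 11×2 matrix has rank 2, and its Smith normal form has invariant factors (1,1).

Reading off H_k = ker ∂_k / im ∂_{k+1}:

  H_0: rank C_0 − rank ∂_1 = 10 − 9 = 1, and the invariant factors of ∂_1 are all 1, so H_0 = Z.
  H_1: rank ker ∂_1 − rank ∂_2 = (20 − 9) − 9 = 2, and the invariant factors of ∂_2 are all 1, so H_1 = Z^2.
  H_2: rank ker ∂_2 − rank ∂_3 = (11 − 9) − 2 = 0, and the invariant factors of ∂_3 are all 1, so H_2 = 0.
  H_3: rank ker ∂_3 − rank ∂_4 = (2 − 2) − 0 = 0, and there is no ∂_4, so H_3 = 0.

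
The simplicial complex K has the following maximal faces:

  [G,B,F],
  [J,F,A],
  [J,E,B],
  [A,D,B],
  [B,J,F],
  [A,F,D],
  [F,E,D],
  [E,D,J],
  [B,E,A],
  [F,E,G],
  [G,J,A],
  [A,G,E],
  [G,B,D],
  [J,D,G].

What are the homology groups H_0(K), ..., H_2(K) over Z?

Order the vertices as A < B < D < E < F < G < J. Listing each simplex with vertices in this order, K has dimension 2 with simplices:

  0-simplices (7): A, B, D, E, F, G, J
  1-simplices (21): AB, AD, AE, AF, AG, AJ, BD, BE, BF, BG, BJ, DE, DF, DG, DJ, EF, EG, EJ, FG, FJ, GJ
  2-simplices (14): ABD, ABE, ADF, AEG, AFJ, AGJ, BDG, BEJ, BFG, BFJ, DEF, DEJ, DGJ, EFG

Hence C_0 ≅ Z^7, C_1 ≅ Z^21, C_2 ≅ Z^14.

∂_1: C_1 → C_0 maps an edge to its endpoints' difference, ∂[p,q] = q − p. For instance
  ∂DF = F − D.
The 7×21 boundary matrix has rank 6 and Smith normal form diag(1,1,1,1,1,1).

∂_2: C_2 → C_1 maps a triangle to the signed sum of its edges. For instance
  ∂AGJ = GJ − AJ + AG,
  ∂EFG = FG − EG + EF.
The 21×14 boundary matrix has rank 13 and Smith normal form diag(1,1,1,1,1,1,1,1,1,1,1,1,1).

Now H_k = ker ∂_k / im ∂_{k+1}, so:

  H_0: rank C_0 − rank ∂_1 = 7 − 6 = 1, and the invariant factors of ∂_1 are all 1, so H_0 ≅ Z.
  H_1: rank ker ∂_1 − rank ∂_2 = (21 − 6) − 13 = 2, and the invariant factors of ∂_2 are all 1, so H_1 ≅ Z^2.
  H_2: rank ker ∂_2 − rank ∂_3 = (14 − 13) − 0 = 1, and there is no ∂_3, so H_2 ≅ Z.

As a check, the Euler characteristic is 7 − 21 + 14 = 0, which agrees with 1 − 2 + 1 = 0.

H_0 ≅ Z,  H_1 ≅ Z^2,  H_2 ≅ Z.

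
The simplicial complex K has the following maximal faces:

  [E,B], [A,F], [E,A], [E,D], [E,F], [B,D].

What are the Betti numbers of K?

Take the total order A < B < D < E < F on the vertex set. Then K (dimension 1) consists of the simplices:

  0-simplices (5): A, B, D, E, F
  1-simplices (6): AE, AF, BD, BE, DE, EF

Hence C_0 ≅ Z^5, C_1 ≅ Z^6.

The boundary map ∂_1: C_1 → C_0 sends each edge [p,q] (with p < q) to q − p. For instance
  ∂BE = E − B.
As a 5×6 matrix over Z this has rank 4, with invariant factors (1,1,1,1).

Reading off H_k = ker ∂_k / im ∂_{k+1}:

  H_0: rank C_0 − rank ∂_1 = 5 − 4 = 1, and the invariant factors of ∂_1 are all 1, so H_0 ≅ Z.
  H_1: rank ker ∂_1 − rank ∂_2 = (6 − 4) − 0 = 2, and there is no ∂_2, so H_1 ≅ Z^2.

As a check, the Euler characteristic is 5 − 6 = -1, which agrees with 1 − 2 = -1.
(K is a triangulation of a wedge of 2 circles.)

Hence the Betti numbers are b_0 = 1, b_1 = 2.

b_0 = 1, b_1 = 2.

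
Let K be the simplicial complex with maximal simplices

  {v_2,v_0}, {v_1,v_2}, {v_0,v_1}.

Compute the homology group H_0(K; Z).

Fix the vertex order v_0 < v_1 < v_2 and write every simplex with vertices in increasing order. Then dim K = 1 and the simplices of K are:

  0-simplices (3): [v_0], [v_1], [v_2]
  1-simplices (3): [v_0,v_1], [v_0,v_2], [v_1,v_2]

so the chain groups are C_0 ≅ Z^3, C_1 ≅ Z^3.

∂_1: C_1 → C_0 sends each edge [p,q] (with p < q) to q − p.
The resulting 3×3 matrix has rank 2, and its Smith normal form has invariant factors (1,1).

Now H_k = ker ∂_k / im ∂_{k+1}, so:

  H_0: rank C_0 − rank ∂_1 = 3 − 2 = 1, and the invariant factors of ∂_1 are all 1, so H_0 ≅ Z.

H_0 = Z.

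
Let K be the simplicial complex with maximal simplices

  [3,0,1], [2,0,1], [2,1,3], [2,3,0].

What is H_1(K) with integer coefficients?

H_1 = 0.

K has 4 vertices, 6 edges, 4 triangles.
rank ∂_1 = 3, rank ∂_2 = 3 ⇒ b_1 = 6 − 3 − 3 = 0; all invariant factors of ∂_2 are 1 so no torsion. So H_1 = 0.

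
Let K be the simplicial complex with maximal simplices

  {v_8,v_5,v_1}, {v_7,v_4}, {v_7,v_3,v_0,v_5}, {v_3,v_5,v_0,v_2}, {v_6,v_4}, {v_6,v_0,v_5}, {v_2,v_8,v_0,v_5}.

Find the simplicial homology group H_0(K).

H_0 ≅ Z.

Order the vertices as v_0 < v_1 < v_2 < v_3 < v_4 < v_5 < v_6 < v_7 < v_8. Listing each simplex with vertices in this order, K has dimension 3 with simplices:

  0-simplices (9): [v_0], [v_1], [v_2], [v_3], [v_4], [v_5], [v_6], [v_7], [v_8]
  1-simplices (18): (18 of them)
  2-simplices (12): (12 of them)
  3-simplices (3): [v_0,v_2,v_3,v_5], [v_0,v_2,v_5,v_8], [v_0,v_3,v_5,v_7]

so the chain groups are C_0 ≅ Z^9, C_1 ≅ Z^18, C_2 ≅ Z^12, C_3 ≅ Z^3.

∂_1: C_1 → C_0 is given by ∂[p,q] = [q] − [p].
The resulting 9×18 matrix has rank 8, and its Smith normal form has invariant factors (1,1,1,1,1,1,1,1).

Boundary ∂_2: C_2 → C_1 maps a triangle to the signed sum of its edges. For instance
  ∂[v_0,v_2,v_5] = [v_2,v_5] − [v_0,v_5] + [v_0,v_2],
  ∂[v_3,v_5,v_7] = [v_5,v_7] − [v_3,v_7] + [v_3,v_5].
As a 18×12 matrix over Z this has rank 9, with invariant factors (1,1,1,1,1,1,1,1,1).

The boundary map ∂_3: C_3 → C_2 sends each 3-simplex σ to the alternating sum Σ_i (−1)^i (σ with its i-th vertex removed). For instance
  ∂[v_0,v_3,v_5,v_7] = [v_3,v_5,v_7] − [v_0,v_5,v_7] + [v_0,v_3,v_7] − [v_0,v_3,v_5],
  ∂[v_0,v_2,v_3,v_5] = [v_2,v_3,v_5] − [v_0,v_3,v_5] + [v_0,v_2,v_5] − [v_0,v_2,v_3].
As a 12×3 matrix over Z this has rank 3, with invariant factors (1,1,1).

Computing H_k = (kernel of ∂_k) / (image of ∂_{k+1}):

  H_0: rank C_0 − rank ∂_1 = 9 − 8 = 1, and the invariant factors of ∂_1 are all 1, so H_0 = Z.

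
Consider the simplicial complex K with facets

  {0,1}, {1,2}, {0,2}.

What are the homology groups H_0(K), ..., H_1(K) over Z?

H_0 ≅ Z,  H_1 ≅ Z.

Fix the vertex order 0 < 1 < 2 and write every simplex with vertices in increasing order. Then dim K = 1 and the simplices of K are:

  0-simplices (3): [0], [1], [2]
  1-simplices (3): [0,1], [0,2], [1,2]

giving chain groups C_0 ≅ Z^3, C_1 ≅ Z^3.

∂_1: C_1 → C_0 maps an edge to its endpoints' difference, ∂[p,q] = q − p.
The 3×3 boundary matrix has rank 2 and Smith normal form diag(1,1).

Now H_k = ker ∂_k / im ∂_{k+1}, so:

  H_0: rank C_0 − rank ∂_1 = 3 − 2 = 1, and the invariant factors of ∂_1 are all 1, so H_0 = Z.
  H_1: rank ker ∂_1 − rank ∂_2 = (3 − 2) − 0 = 1, and there is no ∂_2, so H_1 = Z.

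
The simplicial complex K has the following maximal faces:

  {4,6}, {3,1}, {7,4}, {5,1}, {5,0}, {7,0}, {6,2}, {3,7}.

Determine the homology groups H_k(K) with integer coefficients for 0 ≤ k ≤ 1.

H_0 = Z,  H_1 = Z.

We work with the vertex ordering 0 < 1 < 2 < 3 < 4 < 5 < 6 < 7. The simplices of K, each written with vertices in increasing order, are:

  0-simplices (8): [0], [1], [2], [3], [4], [5], [6], [7]
  1-simplices (8): [0,5], [0,7], [1,3], [1,5], [2,6], [3,7], [4,6], [4,7]

Hence C_0 ≅ Z^8, C_1 ≅ Z^8.

∂_1: C_1 → C_0 sends each edge [p,q] (with p < q) to q − p. For instance
  ∂[4,7] = [7] − [4].
The 8×8 boundary matrix has rank 7 and Smith normal form diag(1,1,1,1,1,1,1).

From H_k ≅ ker(∂_k) / im(∂_{k+1}) we obtain:

  H_0: rank C_0 − rank ∂_1 = 8 − 7 = 1, and the invariant factors of ∂_1 are all 1, so H_0 = Z.
  H_1: rank ker ∂_1 − rank ∂_2 = (8 − 7) − 0 = 1, and there is no ∂_2, so H_1 = Z.

As a check, the Euler characteristic is 8 − 8 = 0, which agrees with 1 − 1 = 0.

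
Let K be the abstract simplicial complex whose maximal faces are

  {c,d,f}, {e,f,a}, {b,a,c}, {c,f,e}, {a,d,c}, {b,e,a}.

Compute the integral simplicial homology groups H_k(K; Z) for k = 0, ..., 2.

H_0 ≅ Z,  H_1 ≅ Z,  H_2 = 0.

K has 6 vertices, 12 edges, 6 triangles.
rank ∂_0 = 0, rank ∂_1 = 5 ⇒ b_0 = 6 − 0 − 5 = 1; all invariant factors of ∂_1 are 1 so no torsion. So H_0 = Z.
rank ∂_1 = 5, rank ∂_2 = 6 ⇒ b_1 = 12 − 5 − 6 = 1; all invariant factors of ∂_2 are 1 so no torsion. So H_1 = Z.
rank ∂_2 = 6, rank ∂_3 = 0 ⇒ b_2 = 6 − 6 − 0 = 0. So H_2 = 0.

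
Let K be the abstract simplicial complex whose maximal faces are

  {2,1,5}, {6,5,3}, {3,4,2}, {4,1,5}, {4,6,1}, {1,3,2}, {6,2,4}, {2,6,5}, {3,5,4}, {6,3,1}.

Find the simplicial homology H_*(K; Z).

H_0 = Z,  H_1 = Z_2,  H_2 = 0.

Take the total order 1 < 2 < 3 < 4 < 5 < 6 on the vertex set. Then K (dimension 2) consists of the simplices:

  0-simplices (6): [1], [2], [3], [4], [5], [6]
  1-simplices (15): [1,2], [1,3], [1,4], [1,5], [1,6], [2,3], [2,4], [2,5], [2,6], [3,4], [3,5], [3,6], [4,5], [4,6], [5,6]
  2-simplices (10): [1,2,3], [1,2,5], [1,3,6], [1,4,5], [1,4,6], [2,3,4], [2,4,6], [2,5,6], [3,4,5], [3,5,6]

Hence C_0 ≅ Z^6, C_1 ≅ Z^15, C_2 ≅ Z^10.

∂_1: C_1 → C_0 sends each edge [p,q] (with p < q) to q − p. For instance
  ∂[1,2] = [2] − [1].
This gives a 6×15 integer matrix of rank 5; reducing to Smith normal form yields diagonal entries (1,1,1,1,1).

∂_2: C_2 → C_1 sends each 2-simplex [p,q,r] to [q,r] − [p,r] + [p,q]. For instance
  ∂[1,4,5] = [4,5] − [1,5] + [1,4],
  ∂[2,4,6] = [4,6] − [2,6] + [2,4].
This gives a 15×10 integer matrix of rank 10; reducing to Smith normal form yields diagonal entries (1,1,1,1,1,1,1,1,1,2).

Reading off H_k = ker ∂_k / im ∂_{k+1}:

  H_0: rank C_0 − rank ∂_1 = 6 − 5 = 1, and the invariant factors of ∂_1 are all 1, so H_0 = Z.
  H_1: rank ker ∂_1 − rank ∂_2 = (15 − 5) − 10 = 0, and ∂_2 has invariant factor 2 > 1, so H_1 = Z_2.
  H_2: rank ker ∂_2 − rank ∂_3 = (10 − 10) − 0 = 0, and there is no ∂_3, so H_2 = 0.

As a check, the Euler characteristic is 6 − 15 + 10 = 1, which agrees with 1 − 0 + 0 = 1.
(K is a triangulation of the real projective plane RP^2.)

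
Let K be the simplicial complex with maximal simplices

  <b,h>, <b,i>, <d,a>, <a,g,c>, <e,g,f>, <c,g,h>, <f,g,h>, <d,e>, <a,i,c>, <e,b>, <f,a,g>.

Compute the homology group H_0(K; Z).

H_0 ≅ Z.

Order the vertices as a < b < c < d < e < f < g < h < i. Listing each simplex with vertices in this order, K has dimension 2 with simplices:

  0-simplices (9): a, b, c, d, e, f, g, h, i
  1-simplices (17): ac, ad, af, ag, ai, be, bh, bi, cg, ch, ci, de, ef, eg, fg, fh, gh
  2-simplices (6): acg, aci, afg, cgh, efg, fgh

so the chain groups are C_0 ≅ Z^9, C_1 ≅ Z^17, C_2 ≅ Z^6.

The boundary map ∂_1: C_1 → C_0 is given by ∂[p,q] = [q] − [p]. For instance
  ∂ef = f − e.
The resulting 9×17 matrix has rank 8, and its Smith normal form has invariant factors (1,1,1,1,1,1,1,1).

The boundary map ∂_2: C_2 → C_1 sends each 2-simplex [p,q,r] to [q,r] − [p,r] + [p,q]. For instance
  ∂aci = ci − ai + ac,
  ∂cgh = gh − ch + cg.
This gives a 17×6 integer matrix of rank 6; reducing to Smith normal form yields diagonal entries (1,1,1,1,1,1).

From H_k ≅ ker(∂_k) / im(∂_{k+1}) we obtain:

  H_0: rank C_0 − rank ∂_1 = 9 − 8 = 1, and the invariant factors of ∂_1 are all 1, so H_0 = Z.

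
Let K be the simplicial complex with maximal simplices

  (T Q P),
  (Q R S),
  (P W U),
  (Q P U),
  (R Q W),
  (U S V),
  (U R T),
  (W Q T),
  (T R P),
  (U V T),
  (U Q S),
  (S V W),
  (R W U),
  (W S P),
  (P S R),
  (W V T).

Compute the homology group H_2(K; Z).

H_2 = Z.

We work with the vertex ordering P < Q < R < S < T < U < V < W. The simplices of K, each written with vertices in increasing order, are:

  0-simplices (8): P, Q, R, S, T, U, V, W
  1-simplices (24): PQ, PR, PS, PT, PU, PW, QR, QS, QT, QU, QW, RS, RT, RU, RW, SU, SV, SW, TU, TV, TW, UV, UW, VW
  2-simplices (16): PQT, PQU, PRS, PRT, PSW, PUW, QRS, QRW, QSU, QTW, RTU, RUW, SUV, SVW, TUV, TVW

giving chain groups C_0 ≅ Z^8, C_1 ≅ Z^24, C_2 ≅ Z^16.

∂_1: C_1 → C_0 sends each edge [p,q] (with p < q) to q − p.
This gives a 8×24 integer matrix of rank 7; reducing to Smith normal form yields diagonal entries (1,1,1,1,1,1,1).

The boundary map ∂_2: C_2 → C_1 sends each 2-simplex [p,q,r] to [q,r] − [p,r] + [p,q]. For instance
  ∂PRT = RT − PT + PR,
  ∂TUV = UV − TV + TU.
As a 24×16 matrix over Z this has rank 15, with invariant factors (1,1,1,1,1,1,1,1,1,1,1,1,1,1,1).

From H_k ≅ ker(∂_k) / im(∂_{k+1}) we obtain:

  H_2: rank ker ∂_2 − rank ∂_3 = (16 − 15) − 0 = 1, and there is no ∂_3, so H_2 = Z.

(K is a triangulation of the torus T^2.)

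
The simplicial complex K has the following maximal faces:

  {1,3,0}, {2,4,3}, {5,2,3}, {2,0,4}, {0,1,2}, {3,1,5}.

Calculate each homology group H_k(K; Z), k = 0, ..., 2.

Fix the vertex order 0 < 1 < 2 < 3 < 4 < 5 and write every simplex with vertices in increasing order. Then dim K = 2 and the simplices of K are:

  0-simplices (6): [0], [1], [2], [3], [4], [5]
  1-simplices (12): [0,1], [0,2], [0,3], [0,4], [1,2], [1,3], [1,5], [2,3], [2,4], [2,5], [3,4], [3,5]
  2-simplices (6): [0,1,2], [0,1,3], [0,2,4], [1,3,5], [2,3,4], [2,3,5]

giving chain groups C_0 ≅ Z^6, C_1 ≅ Z^12, C_2 ≅ Z^6.

The boundary map ∂_1: C_1 → C_0 maps an edge to its endpoints' difference, ∂[p,q] = q − p.
The resulting 6×12 matrix has rank 5, and its Smith normal form has invariant factors (1,1,1,1,1).

Boundary ∂_2: C_2 → C_1 sends each 2-simplex [p,q,r] to [q,r] − [p,r] + [p,q]. For instance
  ∂[2,3,4] = [3,4] − [2,4] + [2,3],
  ∂[2,3,5] = [3,5] − [2,5] + [2,3].
As a 12×6 matrix over Z this has rank 6, with invariant factors (1,1,1,1,1,1).

From H_k ≅ ker(∂_k) / im(∂_{k+1}) we obtain:

  H_0: rank C_0 − rank ∂_1 = 6 − 5 = 1, and the invariant factors of ∂_1 are all 1, so H_0 ≅ Z.
  H_1: rank ker ∂_1 − rank ∂_2 = (12 − 5) − 6 = 1, and the invariant factors of ∂_2 are all 1, so H_1 ≅ Z.
  H_2: rank ker ∂_2 − rank ∂_3 = (6 − 6) − 0 = 0, and there is no ∂_3, so H_2 ≅ 0.

H_0 ≅ Z,  H_1 ≅ Z,  H_2 = 0.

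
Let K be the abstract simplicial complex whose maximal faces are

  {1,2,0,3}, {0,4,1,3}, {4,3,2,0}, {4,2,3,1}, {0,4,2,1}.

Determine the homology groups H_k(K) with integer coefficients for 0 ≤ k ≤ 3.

H_0 ≅ Z,  H_1 = 0,  H_2 = 0,  H_3 ≅ Z.

K has 5 vertices, 10 edges, 10 triangles, 5 3-simplices.
rank ∂_0 = 0, rank ∂_1 = 4 ⇒ b_0 = 5 − 0 − 4 = 1; all invariant factors of ∂_1 are 1 so no torsion. So H_0 ≅ Z.
rank ∂_1 = 4, rank ∂_2 = 6 ⇒ b_1 = 10 − 4 − 6 = 0; all invariant factors of ∂_2 are 1 so no torsion. So H_1 ≅ 0.
rank ∂_2 = 6, rank ∂_3 = 4 ⇒ b_2 = 10 − 6 − 4 = 0; all invariant factors of ∂_3 are 1 so no torsion. So H_2 ≅ 0.
rank ∂_3 = 4, rank ∂_4 = 0 ⇒ b_3 = 5 − 4 − 0 = 1. So H_3 ≅ Z.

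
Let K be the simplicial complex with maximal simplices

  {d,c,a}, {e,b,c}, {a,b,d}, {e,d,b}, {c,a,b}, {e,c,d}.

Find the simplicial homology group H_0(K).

We work with the vertex ordering a < b < c < d < e. The simplices of K, each written with vertices in increasing order, are:

  0-simplices (5): a, b, c, d, e
  1-simplices (9): ab, ac, ad, bc, bd, be, cd, ce, de
  2-simplices (6): abc, abd, acd, bce, bde, cde

giving chain groups C_0 ≅ Z^5, C_1 ≅ Z^9, C_2 ≅ Z^6.

∂_1: C_1 → C_0 is given by ∂[p,q] = [q] − [p]. For instance
  ∂be = e − b.
This gives a 5×9 integer matrix of rank 4; reducing to Smith normal form yields diagonal entries (1,1,1,1).

Boundary ∂_2: C_2 → C_1 acts by ∂[p,q,r] = [q,r] − [p,r] + [p,q]. For instance
  ∂bce = ce − be + bc,
  ∂abd = bd − ad + ab.
The 9×6 boundary matrix has rank 5 and Smith normal form diag(1,1,1,1,1).

Computing H_k = (kernel of ∂_k) / (image of ∂_{k+1}):

  H_0: rank C_0 − rank ∂_1 = 5 − 4 = 1, and the invariant factors of ∂_1 are all 1, so H_0 ≅ Z.

(K is a triangulation of the 2-sphere S^2.)

H_0 ≅ Z.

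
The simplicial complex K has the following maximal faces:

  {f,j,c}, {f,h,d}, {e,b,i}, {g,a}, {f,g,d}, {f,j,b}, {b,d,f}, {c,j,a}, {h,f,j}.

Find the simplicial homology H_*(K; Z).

We work with the vertex ordering a < b < c < d < e < f < g < h < i < j. The simplices of K, each written with vertices in increasing order, are:

  0-simplices (10): a, b, c, d, e, f, g, h, i, j
  1-simplices (18): ac, ag, aj, bd, be, bf, bi, bj, cf, cj, df, dg, dh, ei, fg, fh, fj, hj
  2-simplices (8): acj, bdf, bei, bfj, cfj, dfg, dfh, fhj

giving chain groups C_0 ≅ Z^10, C_1 ≅ Z^18, C_2 ≅ Z^8.

∂_1: C_1 → C_0 is given by ∂[p,q] = [q] − [p]. For instance
  ∂bd = d − b.
The 10×18 boundary matrix has rank 9 and Smith normal form diag(1,1,1,1,1,1,1,1,1).

∂_2: C_2 → C_1 acts by ∂[p,q,r] = [q,r] − [p,r] + [p,q]. For instance
  ∂bei = ei − bi + be,
  ∂acj = cj − aj + ac.
This gives a 18×8 integer matrix of rank 8; reducing to Smith normal form yields diagonal entries (1,1,1,1,1,1,1,1).

From H_k ≅ ker(∂_k) / im(∂_{k+1}) we obtain:

  H_0: rank C_0 − rank ∂_1 = 10 − 9 = 1, and the invariant factors of ∂_1 are all 1, so H_0 = Z.
  H_1: rank ker ∂_1 − rank ∂_2 = (18 − 9) − 8 = 1, and the invariant factors of ∂_2 are all 1, so H_1 = Z.
  H_2: rank ker ∂_2 − rank ∂_3 = (8 − 8) − 0 = 0, and there is no ∂_3, so H_2 = 0.

H_0 ≅ Z,  H_1 ≅ Z,  H_2 = 0.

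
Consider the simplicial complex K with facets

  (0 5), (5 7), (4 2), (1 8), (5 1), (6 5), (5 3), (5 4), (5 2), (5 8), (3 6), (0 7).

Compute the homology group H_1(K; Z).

H_1 = Z^4.

Fix the vertex order 0 < 1 < 2 < 3 < 4 < 5 < 6 < 7 < 8 and write every simplex with vertices in increasing order. Then dim K = 1 and the simplices of K are:

  0-simplices (9): [0], [1], [2], [3], [4], [5], [6], [7], [8]
  1-simplices (12): [0,5], [0,7], [1,5], [1,8], [2,4], [2,5], [3,5], [3,6], [4,5], [5,6], [5,7], [5,8]

so the chain groups are C_0 ≅ Z^9, C_1 ≅ Z^12.

The boundary map ∂_1: C_1 → C_0 maps an edge to its endpoints' difference, ∂[p,q] = q − p.
The resulting 9×12 matrix has rank 8, and its Smith normal form has invariant factors (1,1,1,1,1,1,1,1).

Reading off H_k = ker ∂_k / im ∂_{k+1}:

  H_1: rank ker ∂_1 − rank ∂_2 = (12 − 8) − 0 = 4, and there is no ∂_2, so H_1 = Z^4.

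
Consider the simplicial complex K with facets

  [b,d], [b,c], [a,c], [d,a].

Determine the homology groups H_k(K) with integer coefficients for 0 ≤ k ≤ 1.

K has 4 vertices, 4 edges.
rank ∂_0 = 0, rank ∂_1 = 3 ⇒ b_0 = 4 − 0 − 3 = 1; all invariant factors of ∂_1 are 1 so no torsion. So H_0 = Z.
rank ∂_1 = 3, rank ∂_2 = 0 ⇒ b_1 = 4 − 3 − 0 = 1. So H_1 = Z.

H_0 ≅ Z,  H_1 ≅ Z.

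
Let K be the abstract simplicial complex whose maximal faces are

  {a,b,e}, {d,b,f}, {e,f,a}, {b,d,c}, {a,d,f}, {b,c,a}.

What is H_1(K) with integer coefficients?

H_1 = Z.

Take the total order a < b < c < d < e < f on the vertex set. Then K (dimension 2) consists of the simplices:

  0-simplices (6): a, b, c, d, e, f
  1-simplices (12): ab, ac, ad, ae, af, bc, bd, be, bf, cd, df, ef
  2-simplices (6): abc, abe, adf, aef, bcd, bdf

giving chain groups C_0 ≅ Z^6, C_1 ≅ Z^12, C_2 ≅ Z^6.

Boundary ∂_1: C_1 → C_0 is given by ∂[p,q] = [q] − [p]. For instance
  ∂bc = c − b.
The 6×12 boundary matrix has rank 5 and Smith normal form diag(1,1,1,1,1).

∂_2: C_2 → C_1 acts by ∂[p,q,r] = [q,r] − [p,r] + [p,q]. For instance
  ∂abe = be − ae + ab,
  ∂adf = df − af + ad.
This gives a 12×6 integer matrix of rank 6; reducing to Smith normal form yields diagonal entries (1,1,1,1,1,1).

Reading off H_k = ker ∂_k / im ∂_{k+1}:

  H_1: rank ker ∂_1 − rank ∂_2 = (12 − 5) − 6 = 1, and the invariant factors of ∂_2 are all 1, so H_1 ≅ Z.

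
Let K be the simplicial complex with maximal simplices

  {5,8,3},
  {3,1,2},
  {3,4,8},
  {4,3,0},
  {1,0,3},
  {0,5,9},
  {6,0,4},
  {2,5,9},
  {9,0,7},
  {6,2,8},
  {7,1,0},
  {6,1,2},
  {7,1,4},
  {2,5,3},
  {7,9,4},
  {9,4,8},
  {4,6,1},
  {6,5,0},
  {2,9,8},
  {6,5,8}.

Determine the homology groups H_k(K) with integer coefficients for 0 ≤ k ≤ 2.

Take the total order 0 < 1 < 2 < 3 < 4 < 5 < 6 < 7 < 8 < 9 on the vertex set. Then K (dimension 2) consists of the simplices:

  0-simplices (10): [0], [1], [2], [3], [4], [5], [6], [7], [8], [9]
  1-simplices (30): (30 of them)
  2-simplices (20): (20 of them)

so the chain groups are C_0 ≅ Z^10, C_1 ≅ Z^30, C_2 ≅ Z^20.

The boundary map ∂_1: C_1 → C_0 sends each edge [p,q] (with p < q) to q − p.
This gives a 10×30 integer matrix of rank 9; reducing to Smith normal form yields diagonal entries (1,1,1,1,1,1,1,1,1).

Boundary ∂_2: C_2 → C_1 sends each 2-simplex [p,q,r] to [q,r] − [p,r] + [p,q]. For instance
  ∂[0,5,9] = [5,9] − [0,9] + [0,5],
  ∂[5,6,8] = [6,8] − [5,8] + [5,6].
As a 30×20 matrix over Z this has rank 20, with invariant factors (1,1,1,1,1,1,1,1,1,1,1,1,1,1,1,1,1,1,1,2).

Now H_k = ker ∂_k / im ∂_{k+1}, so:

  H_0: rank C_0 − rank ∂_1 = 10 − 9 = 1, and the invariant factors of ∂_1 are all 1, so H_0 = Z.
  H_1: rank ker ∂_1 − rank ∂_2 = (30 − 9) − 20 = 1, and ∂_2 has invariant factor 2 > 1, so H_1 = Z ⊕ Z/2Z.
  H_2: rank ker ∂_2 − rank ∂_3 = (20 − 20) − 0 = 0, and there is no ∂_3, so H_2 = 0.

H_0 = Z,  H_1 = Z ⊕ Z/2Z,  H_2 = 0.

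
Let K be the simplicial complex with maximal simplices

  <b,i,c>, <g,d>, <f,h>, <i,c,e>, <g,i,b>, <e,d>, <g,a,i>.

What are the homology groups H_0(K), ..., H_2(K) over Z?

Fix the vertex order a < b < c < d < e < f < g < h < i and write every simplex with vertices in increasing order. Then dim K = 2 and the simplices of K are:

  0-simplices (9): a, b, c, d, e, f, g, h, i
  1-simplices (12): ag, ai, bc, bg, bi, ce, ci, de, dg, ei, fh, gi
  2-simplices (4): agi, bci, bgi, cei

Hence C_0 ≅ Z^9, C_1 ≅ Z^12, C_2 ≅ Z^4.

∂_1: C_1 → C_0 is given by ∂[p,q] = [q] − [p].
The 9×12 boundary matrix has rank 7 and Smith normal form diag(1,1,1,1,1,1,1).

∂_2: C_2 → C_1 maps a triangle to the signed sum of its edges. For instance
  ∂agi = gi − ai + ag,
  ∂cei = ei − ci + ce.
The resulting 12×4 matrix has rank 4, and its Smith normal form has invariant factors (1,1,1,1).

Reading off H_k = ker ∂_k / im ∂_{k+1}:

  H_0: rank C_0 − rank ∂_1 = 9 − 7 = 2, and the invariant factors of ∂_1 are all 1, so H_0 = Z^2.
  H_1: rank ker ∂_1 − rank ∂_2 = (12 − 7) − 4 = 1, and the invariant factors of ∂_2 are all 1, so H_1 = Z.
  H_2: rank ker ∂_2 − rank ∂_3 = (4 − 4) − 0 = 0, and there is no ∂_3, so H_2 = 0.

As a check, the Euler characteristic is 9 − 12 + 4 = 1, which agrees with 2 − 1 + 0 = 1.

H_0 = Z^2,  H_1 = Z,  H_2 = 0.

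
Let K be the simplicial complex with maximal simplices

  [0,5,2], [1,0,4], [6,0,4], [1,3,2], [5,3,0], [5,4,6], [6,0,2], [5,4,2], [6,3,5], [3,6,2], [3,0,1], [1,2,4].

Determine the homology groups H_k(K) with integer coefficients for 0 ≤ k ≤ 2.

H_0 = Z,  H_1 = Z/2Z,  H_2 = 0.

Fix the vertex order 0 < 1 < 2 < 3 < 4 < 5 < 6 and write every simplex with vertices in increasing order. Then dim K = 2 and the simplices of K are:

  0-simplices (7): [0], [1], [2], [3], [4], [5], [6]
  1-simplices (18): [0,1], [0,2], [0,3], [0,4], [0,5], [0,6], [1,2], [1,3], [1,4], [2,3], [2,4], [2,5], [2,6], [3,5], [3,6], [4,5], [4,6], [5,6]
  2-simplices (12): [0,1,3], [0,1,4], [0,2,5], [0,2,6], [0,3,5], [0,4,6], [1,2,3], [1,2,4], [2,3,6], [2,4,5], [3,5,6], [4,5,6]

Hence C_0 ≅ Z^7, C_1 ≅ Z^18, C_2 ≅ Z^12.

Boundary ∂_1: C_1 → C_0 sends each edge [p,q] (with p < q) to q − p. For instance
  ∂[1,3] = [3] − [1].
The 7×18 boundary matrix has rank 6 and Smith normal form diag(1,1,1,1,1,1).

The boundary map ∂_2: C_2 → C_1 maps a triangle to the signed sum of its edges. For instance
  ∂[0,4,6] = [4,6] − [0,6] + [0,4],
  ∂[2,3,6] = [3,6] − [2,6] + [2,3].
The resulting 18×12 matrix has rank 12, and its Smith normal form has invariant factors (1,1,1,1,1,1,1,1,1,1,1,2).

Now H_k = ker ∂_k / im ∂_{k+1}, so:

  H_0: rank C_0 − rank ∂_1 = 7 − 6 = 1, and the invariant factors of ∂_1 are all 1, so H_0 = Z.
  H_1: rank ker ∂_1 − rank ∂_2 = (18 − 6) − 12 = 0, and ∂_2 has invariant factor 2 > 1, so H_1 = Z/2Z.
  H_2: rank ker ∂_2 − rank ∂_3 = (12 − 12) − 0 = 0, and there is no ∂_3, so H_2 = 0.

(K is a triangulation of the real projective plane RP^2.)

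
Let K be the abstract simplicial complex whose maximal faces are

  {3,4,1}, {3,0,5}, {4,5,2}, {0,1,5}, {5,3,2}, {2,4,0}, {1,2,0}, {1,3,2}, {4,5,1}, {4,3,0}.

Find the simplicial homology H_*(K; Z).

H_0 = Z,  H_1 = Z/2,  H_2 = 0.

Order the vertices as 0 < 1 < 2 < 3 < 4 < 5. Listing each simplex with vertices in this order, K has dimension 2 with simplices:

  0-simplices (6): [0], [1], [2], [3], [4], [5]
  1-simplices (15): [0,1], [0,2], [0,3], [0,4], [0,5], [1,2], [1,3], [1,4], [1,5], [2,3], [2,4], [2,5], [3,4], [3,5], [4,5]
  2-simplices (10): [0,1,2], [0,1,5], [0,2,4], [0,3,4], [0,3,5], [1,2,3], [1,3,4], [1,4,5], [2,3,5], [2,4,5]

so the chain groups are C_0 ≅ Z^6, C_1 ≅ Z^15, C_2 ≅ Z^10.

∂_1: C_1 → C_0 is given by ∂[p,q] = [q] − [p].
This gives a 6×15 integer matrix of rank 5; reducing to Smith normal form yields diagonal entries (1,1,1,1,1).

The boundary map ∂_2: C_2 → C_1 acts by ∂[p,q,r] = [q,r] − [p,r] + [p,q]. For instance
  ∂[2,4,5] = [4,5] − [2,5] + [2,4],
  ∂[0,1,2] = [1,2] − [0,2] + [0,1].
As a 15×10 matrix over Z this has rank 10, with invariant factors (1,1,1,1,1,1,1,1,1,2).

Reading off H_k = ker ∂_k / im ∂_{k+1}:

  H_0: rank C_0 − rank ∂_1 = 6 − 5 = 1, and the invariant factors of ∂_1 are all 1, so H_0 = Z.
  H_1: rank ker ∂_1 − rank ∂_2 = (15 − 5) − 10 = 0, and ∂_2 has invariant factor 2 > 1, so H_1 = Z/2.
  H_2: rank ker ∂_2 − rank ∂_3 = (10 − 10) − 0 = 0, and there is no ∂_3, so H_2 = 0.

(K is a triangulation of the real projective plane RP^2.)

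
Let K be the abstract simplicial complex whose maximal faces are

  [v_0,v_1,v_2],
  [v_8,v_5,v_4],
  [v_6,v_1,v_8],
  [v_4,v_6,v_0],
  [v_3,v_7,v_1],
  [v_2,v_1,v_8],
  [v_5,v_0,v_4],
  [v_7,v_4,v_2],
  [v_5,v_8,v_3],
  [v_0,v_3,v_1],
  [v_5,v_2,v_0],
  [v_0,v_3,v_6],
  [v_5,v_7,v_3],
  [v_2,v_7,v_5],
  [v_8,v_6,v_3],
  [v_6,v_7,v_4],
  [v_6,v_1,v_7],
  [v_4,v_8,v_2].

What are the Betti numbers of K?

b_0 = 1, b_1 = 1, b_2 = 0.

We work with the vertex ordering v_0 < v_1 < v_2 < v_3 < v_4 < v_5 < v_6 < v_7 < v_8. The simplices of K, each written with vertices in increasing order, are:

  0-simplices (9): [v_0], [v_1], [v_2], [v_3], [v_4], [v_5], [v_6], [v_7], [v_8]
  1-simplices (27): (27 of them)
  2-simplices (18): (18 of them)

Hence C_0 ≅ Z^9, C_1 ≅ Z^27, C_2 ≅ Z^18.

The boundary map ∂_1: C_1 → C_0 is given by ∂[p,q] = [q] − [p].
This gives a 9×27 integer matrix of rank 8; reducing to Smith normal form yields diagonal entries (1,1,1,1,1,1,1,1).

The boundary map ∂_2: C_2 → C_1 sends each 2-simplex [p,q,r] to [q,r] − [p,r] + [p,q]. For instance
  ∂[v_0,v_4,v_6] = [v_4,v_6] − [v_0,v_6] + [v_0,v_4],
  ∂[v_0,v_2,v_5] = [v_2,v_5] − [v_0,v_5] + [v_0,v_2].
As a 27×18 matrix over Z this has rank 18, with invariant factors (1,1,1,1,1,1,1,1,1,1,1,1,1,1,1,1,1,2).

Reading off H_k = ker ∂_k / im ∂_{k+1}:

  H_0: rank C_0 − rank ∂_1 = 9 − 8 = 1, and the invariant factors of ∂_1 are all 1, so H_0 ≅ Z.
  H_1: rank ker ∂_1 − rank ∂_2 = (27 − 8) − 18 = 1, and ∂_2 has invariant factor 2 > 1, so H_1 ≅ Z ⊕ Z/2.
  H_2: rank ker ∂_2 − rank ∂_3 = (18 − 18) − 0 = 0, and there is no ∂_3, so H_2 ≅ 0.

As a check, the Euler characteristic is 9 − 27 + 18 = 0, which agrees with 1 − 1 + 0 = 0.

Hence the Betti numbers are b_0 = 1, b_1 = 1, b_2 = 0.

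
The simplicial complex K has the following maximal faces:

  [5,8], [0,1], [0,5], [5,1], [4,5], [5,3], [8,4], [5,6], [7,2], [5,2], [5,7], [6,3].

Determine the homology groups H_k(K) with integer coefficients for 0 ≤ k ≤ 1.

H_0 ≅ Z,  H_1 ≅ Z^4.

Order the vertices as 0 < 1 < 2 < 3 < 4 < 5 < 6 < 7 < 8. Listing each simplex with vertices in this order, K has dimension 1 with simplices:

  0-simplices (9): [0], [1], [2], [3], [4], [5], [6], [7], [8]
  1-simplices (12): [0,1], [0,5], [1,5], [2,5], [2,7], [3,5], [3,6], [4,5], [4,8], [5,6], [5,7], [5,8]

Hence C_0 ≅ Z^9, C_1 ≅ Z^12.

Boundary ∂_1: C_1 → C_0 sends each edge [p,q] (with p < q) to q − p.
This gives a 9×12 integer matrix of rank 8; reducing to Smith normal form yields diagonal entries (1,1,1,1,1,1,1,1).

Now H_k = ker ∂_k / im ∂_{k+1}, so:

  H_0: rank C_0 − rank ∂_1 = 9 − 8 = 1, and the invariant factors of ∂_1 are all 1, so H_0 = Z.
  H_1: rank ker ∂_1 − rank ∂_2 = (12 − 8) − 0 = 4, and there is no ∂_2, so H_1 = Z^4.

(K is a triangulation of a wedge of 4 circles.)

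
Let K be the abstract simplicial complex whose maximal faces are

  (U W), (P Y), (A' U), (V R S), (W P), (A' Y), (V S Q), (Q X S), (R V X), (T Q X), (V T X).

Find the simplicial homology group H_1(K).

H_1 = Z^2.

We work with the vertex ordering P < Q < R < S < T < U < V < W < X < Y < A'. The simplices of K, each written with vertices in increasing order, are:

  0-simplices (11): [P], [Q], [R], [S], [T], [U], [V], [W], [X], [Y], [A']
  1-simplices (17): [P,W], [P,Y], [Q,S], [Q,T], [Q,V], [Q,X], [R,S], [R,V], [R,X], [S,V], [S,X], [T,V], [T,X], [U,W], [U,A'], [V,X], [Y,A']
  2-simplices (6): [Q,S,V], [Q,S,X], [Q,T,X], [R,S,V], [R,V,X], [T,V,X]

giving chain groups C_0 ≅ Z^11, C_1 ≅ Z^17, C_2 ≅ Z^6.

The boundary map ∂_1: C_1 → C_0 is given by ∂[p,q] = [q] − [p].
This gives a 11×17 integer matrix of rank 9; reducing to Smith normal form yields diagonal entries (1,1,1,1,1,1,1,1,1).

The boundary map ∂_2: C_2 → C_1 acts by ∂[p,q,r] = [q,r] − [p,r] + [p,q]. For instance
  ∂[R,S,V] = [S,V] − [R,V] + [R,S],
  ∂[Q,T,X] = [T,X] − [Q,X] + [Q,T].
As a 17×6 matrix over Z this has rank 6, with invariant factors (1,1,1,1,1,1).

Computing H_k = (kernel of ∂_k) / (image of ∂_{k+1}):

  H_1: rank ker ∂_1 − rank ∂_2 = (17 − 9) − 6 = 2, and the invariant factors of ∂_2 are all 1, so H_1 = Z^2.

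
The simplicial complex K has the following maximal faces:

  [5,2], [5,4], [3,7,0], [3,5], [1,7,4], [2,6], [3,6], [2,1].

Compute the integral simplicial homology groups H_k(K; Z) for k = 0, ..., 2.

H_0 ≅ Z,  H_1 ≅ Z^3,  H_2 = 0.

We work with the vertex ordering 0 < 1 < 2 < 3 < 4 < 5 < 6 < 7. The simplices of K, each written with vertices in increasing order, are:

  0-simplices (8): [0], [1], [2], [3], [4], [5], [6], [7]
  1-simplices (12): [0,3], [0,7], [1,2], [1,4], [1,7], [2,5], [2,6], [3,5], [3,6], [3,7], [4,5], [4,7]
  2-simplices (2): [0,3,7], [1,4,7]

so the chain groups are C_0 ≅ Z^8, C_1 ≅ Z^12, C_2 ≅ Z^2.

Boundary ∂_1: C_1 → C_0 is given by ∂[p,q] = [q] − [p]. For instance
  ∂[3,6] = [6] − [3].
The 8×12 boundary matrix has rank 7 and Smith normal form diag(1,1,1,1,1,1,1).

Boundary ∂_2: C_2 → C_1 sends each 2-simplex [p,q,r] to [q,r] − [p,r] + [p,q]. For instance
  ∂[0,3,7] = [3,7] − [0,7] + [0,3],
  ∂[1,4,7] = [4,7] − [1,7] + [1,4].
This gives a 12×2 integer matrix of rank 2; reducing to Smith normal form yields diagonal entries (1,1).

Reading off H_k = ker ∂_k / im ∂_{k+1}:

  H_0: rank C_0 − rank ∂_1 = 8 − 7 = 1, and the invariant factors of ∂_1 are all 1, so H_0 ≅ Z.
  H_1: rank ker ∂_1 − rank ∂_2 = (12 − 7) − 2 = 3, and the invariant factors of ∂_2 are all 1, so H_1 ≅ Z^3.
  H_2: rank ker ∂_2 − rank ∂_3 = (2 − 2) − 0 = 0, and there is no ∂_3, so H_2 ≅ 0.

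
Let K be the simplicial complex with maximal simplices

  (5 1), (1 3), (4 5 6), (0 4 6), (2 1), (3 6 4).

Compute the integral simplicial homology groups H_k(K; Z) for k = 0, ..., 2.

H_0 ≅ Z,  H_1 ≅ Z,  H_2 = 0.

Take the total order 0 < 1 < 2 < 3 < 4 < 5 < 6 on the vertex set. Then K (dimension 2) consists of the simplices:

  0-simplices (7): [0], [1], [2], [3], [4], [5], [6]
  1-simplices (10): [0,4], [0,6], [1,2], [1,3], [1,5], [3,4], [3,6], [4,5], [4,6], [5,6]
  2-simplices (3): [0,4,6], [3,4,6], [4,5,6]

so the chain groups are C_0 ≅ Z^7, C_1 ≅ Z^10, C_2 ≅ Z^3.

The boundary map ∂_1: C_1 → C_0 sends each edge [p,q] (with p < q) to q − p. For instance
  ∂[1,3] = [3] − [1].
The 7×10 boundary matrix has rank 6 and Smith normal form diag(1,1,1,1,1,1).

The boundary map ∂_2: C_2 → C_1 acts by ∂[p,q,r] = [q,r] − [p,r] + [p,q]. For instance
  ∂[0,4,6] = [4,6] − [0,6] + [0,4],
  ∂[4,5,6] = [5,6] − [4,6] + [4,5].
This gives a 10×3 integer matrix of rank 3; reducing to Smith normal form yields diagonal entries (1,1,1).

Computing H_k = (kernel of ∂_k) / (image of ∂_{k+1}):

  H_0: rank C_0 − rank ∂_1 = 7 − 6 = 1, and the invariant factors of ∂_1 are all 1, so H_0 = Z.
  H_1: rank ker ∂_1 − rank ∂_2 = (10 − 6) − 3 = 1, and the invariant factors of ∂_2 are all 1, so H_1 = Z.
  H_2: rank ker ∂_2 − rank ∂_3 = (3 − 3) − 0 = 0, and there is no ∂_3, so H_2 = 0.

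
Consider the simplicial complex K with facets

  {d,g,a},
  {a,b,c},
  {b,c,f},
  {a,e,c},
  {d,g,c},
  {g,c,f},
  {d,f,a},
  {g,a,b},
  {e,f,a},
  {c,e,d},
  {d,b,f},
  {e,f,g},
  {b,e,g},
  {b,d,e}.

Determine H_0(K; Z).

Take the total order a < b < c < d < e < f < g on the vertex set. Then K (dimension 2) consists of the simplices:

  0-simplices (7): a, b, c, d, e, f, g
  1-simplices (21): ab, ac, ad, ae, af, ag, bc, bd, be, bf, bg, cd, ce, cf, cg, de, df, dg, ef, eg, fg
  2-simplices (14): abc, abg, ace, adf, adg, aef, bcf, bde, bdf, beg, cde, cdg, cfg, efg

so the chain groups are C_0 ≅ Z^7, C_1 ≅ Z^21, C_2 ≅ Z^14.

The boundary map ∂_1: C_1 → C_0 sends each edge [p,q] (with p < q) to q − p.
The resulting 7×21 matrix has rank 6, and its Smith normal form has invariant factors (1,1,1,1,1,1).

∂_2: C_2 → C_1 sends each 2-simplex [p,q,r] to [q,r] − [p,r] + [p,q]. For instance
  ∂cde = de − ce + cd,
  ∂adf = df − af + ad.
As a 21×14 matrix over Z this has rank 13, with invariant factors (1,1,1,1,1,1,1,1,1,1,1,1,1).

From H_k ≅ ker(∂_k) / im(∂_{k+1}) we obtain:

  H_0: rank C_0 − rank ∂_1 = 7 − 6 = 1, and the invariant factors of ∂_1 are all 1, so H_0 = Z.

(K is a triangulation of the torus T^2.)

H_0 = Z.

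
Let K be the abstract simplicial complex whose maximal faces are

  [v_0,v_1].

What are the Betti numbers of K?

b_0 = 1, b_1 = 0.

Order the vertices as v_0 < v_1. Listing each simplex with vertices in this order, K has dimension 1 with simplices:

  0-simplices (2): [v_0], [v_1]
  1-simplices (1): [v_0,v_1]

so the chain groups are C_0 ≅ Z^2, C_1 ≅ Z^1.

The boundary map ∂_1: C_1 → C_0 sends each edge [p,q] (with p < q) to q − p.
The 2×1 boundary matrix has rank 1 and Smith normal form diag(1).

From H_k ≅ ker(∂_k) / im(∂_{k+1}) we obtain:

  H_0: rank C_0 − rank ∂_1 = 2 − 1 = 1, and the invariant factors of ∂_1 are all 1, so H_0 ≅ Z.
  H_1: rank ker ∂_1 − rank ∂_2 = (1 − 1) − 0 = 0, and there is no ∂_2, so H_1 ≅ 0.

(K is a triangulation of the 1-simplex.)

Hence the Betti numbers are b_0 = 1, b_1 = 0.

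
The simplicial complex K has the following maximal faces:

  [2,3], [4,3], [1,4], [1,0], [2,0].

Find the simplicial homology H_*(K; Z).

H_0 = Z,  H_1 = Z.

Fix the vertex order 0 < 1 < 2 < 3 < 4 and write every simplex with vertices in increasing order. Then dim K = 1 and the simplices of K are:

  0-simplices (5): [0], [1], [2], [3], [4]
  1-simplices (5): [0,1], [0,2], [1,4], [2,3], [3,4]

giving chain groups C_0 ≅ Z^5, C_1 ≅ Z^5.

Boundary ∂_1: C_1 → C_0 is given by ∂[p,q] = [q] − [p].
This gives a 5×5 integer matrix of rank 4; reducing to Smith normal form yields diagonal entries (1,1,1,1).

Reading off H_k = ker ∂_k / im ∂_{k+1}:

  H_0: rank C_0 − rank ∂_1 = 5 − 4 = 1, and the invariant factors of ∂_1 are all 1, so H_0 ≅ Z.
  H_1: rank ker ∂_1 − rank ∂_2 = (5 − 4) − 0 = 1, and there is no ∂_2, so H_1 ≅ Z.

As a check, the Euler characteristic is 5 − 5 = 0, which agrees with 1 − 1 = 0.
(K is a triangulation of the circle S^1.)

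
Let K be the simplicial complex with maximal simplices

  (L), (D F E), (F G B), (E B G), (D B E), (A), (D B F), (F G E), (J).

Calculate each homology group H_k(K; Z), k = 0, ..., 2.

We work with the vertex ordering A < B < D < E < F < G < J < L. The simplices of K, each written with vertices in increasing order, are:

  0-simplices (8): A, B, D, E, F, G, J, L
  1-simplices (9): BD, BE, BF, BG, DE, DF, EF, EG, FG
  2-simplices (6): BDE, BDF, BEG, BFG, DEF, EFG

so the chain groups are C_0 ≅ Z^8, C_1 ≅ Z^9, C_2 ≅ Z^6.

The boundary map ∂_1: C_1 → C_0 maps an edge to its endpoints' difference, ∂[p,q] = q − p.
This gives a 8×9 integer matrix of rank 4; reducing to Smith normal form yields diagonal entries (1,1,1,1).

∂_2: C_2 → C_1 sends each 2-simplex [p,q,r] to [q,r] − [p,r] + [p,q]. For instance
  ∂EFG = FG − EG + EF,
  ∂DEF = EF − DF + DE.
The 9×6 boundary matrix has rank 5 and Smith normal form diag(1,1,1,1,1).

Now H_k = ker ∂_k / im ∂_{k+1}, so:

  H_0: rank C_0 − rank ∂_1 = 8 − 4 = 4, and the invariant factors of ∂_1 are all 1, so H_0 ≅ Z^4.
  H_1: rank ker ∂_1 − rank ∂_2 = (9 − 4) − 5 = 0, and the invariant factors of ∂_2 are all 1, so H_1 ≅ 0.
  H_2: rank ker ∂_2 − rank ∂_3 = (6 − 5) − 0 = 1, and there is no ∂_3, so H_2 ≅ Z.

H_0 ≅ Z^4,  H_1 = 0,  H_2 ≅ Z.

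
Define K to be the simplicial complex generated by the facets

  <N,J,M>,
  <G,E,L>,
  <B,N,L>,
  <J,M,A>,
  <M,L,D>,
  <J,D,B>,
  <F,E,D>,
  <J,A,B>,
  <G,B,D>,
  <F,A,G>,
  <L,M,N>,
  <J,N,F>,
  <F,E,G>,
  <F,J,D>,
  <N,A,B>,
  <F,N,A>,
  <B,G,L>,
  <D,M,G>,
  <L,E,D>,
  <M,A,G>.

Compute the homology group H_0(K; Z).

H_0 = Z.

Order the vertices as A < B < D < E < F < G < J < L < M < N. Listing each simplex with vertices in this order, K has dimension 2 with simplices:

  0-simplices (10): A, B, D, E, F, G, J, L, M, N
  1-simplices (30): AB, AF, AG, AJ, AM, AN, BD, BG, BJ, BL, BN, DE, DF, DG, DJ, DL, DM, EF, EG, EL, FG, FJ, FN, GL, GM, JM, JN, LM, LN, MN
  2-simplices (20): ABJ, ABN, AFG, AFN, AGM, AJM, BDG, BDJ, BGL, BLN, DEF, DEL, DFJ, DGM, DLM, EFG, EGL, FJN, JMN, LMN

so the chain groups are C_0 ≅ Z^10, C_1 ≅ Z^30, C_2 ≅ Z^20.

∂_1: C_1 → C_0 is given by ∂[p,q] = [q] − [p]. For instance
  ∂AN = N − A.
This gives a 10×30 integer matrix of rank 9; reducing to Smith normal form yields diagonal entries (1,1,1,1,1,1,1,1,1).

The boundary map ∂_2: C_2 → C_1 maps a triangle to the signed sum of its edges. For instance
  ∂DFJ = FJ − DJ + DF,
  ∂AFG = FG − AG + AF.
This gives a 30×20 integer matrix of rank 20; reducing to Smith normal form yields diagonal entries (1,1,1,1,1,1,1,1,1,1,1,1,1,1,1,1,1,1,1,2).

Reading off H_k = ker ∂_k / im ∂_{k+1}:

  H_0: rank C_0 − rank ∂_1 = 10 − 9 = 1, and the invariant factors of ∂_1 are all 1, so H_0 ≅ Z.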